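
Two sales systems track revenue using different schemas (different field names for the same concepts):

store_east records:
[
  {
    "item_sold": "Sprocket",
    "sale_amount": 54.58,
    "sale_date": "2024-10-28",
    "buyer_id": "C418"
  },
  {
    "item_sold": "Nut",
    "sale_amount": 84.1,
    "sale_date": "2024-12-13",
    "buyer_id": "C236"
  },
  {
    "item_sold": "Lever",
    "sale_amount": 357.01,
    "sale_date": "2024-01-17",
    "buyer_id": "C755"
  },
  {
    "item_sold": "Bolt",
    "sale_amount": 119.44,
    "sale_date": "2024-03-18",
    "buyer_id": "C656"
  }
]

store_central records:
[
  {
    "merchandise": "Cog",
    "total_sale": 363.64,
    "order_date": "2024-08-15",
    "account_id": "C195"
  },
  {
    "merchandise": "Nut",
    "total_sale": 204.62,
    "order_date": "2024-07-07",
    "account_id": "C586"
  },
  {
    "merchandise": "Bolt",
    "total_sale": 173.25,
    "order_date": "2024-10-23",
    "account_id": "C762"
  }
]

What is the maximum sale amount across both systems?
363.64

Reconcile: "sale_amount" (store_east) = "total_sale" (store_central) = sale amount

Maximum in store_east: 357.01
Maximum in store_central: 363.64

Overall maximum: max(357.01, 363.64) = 363.64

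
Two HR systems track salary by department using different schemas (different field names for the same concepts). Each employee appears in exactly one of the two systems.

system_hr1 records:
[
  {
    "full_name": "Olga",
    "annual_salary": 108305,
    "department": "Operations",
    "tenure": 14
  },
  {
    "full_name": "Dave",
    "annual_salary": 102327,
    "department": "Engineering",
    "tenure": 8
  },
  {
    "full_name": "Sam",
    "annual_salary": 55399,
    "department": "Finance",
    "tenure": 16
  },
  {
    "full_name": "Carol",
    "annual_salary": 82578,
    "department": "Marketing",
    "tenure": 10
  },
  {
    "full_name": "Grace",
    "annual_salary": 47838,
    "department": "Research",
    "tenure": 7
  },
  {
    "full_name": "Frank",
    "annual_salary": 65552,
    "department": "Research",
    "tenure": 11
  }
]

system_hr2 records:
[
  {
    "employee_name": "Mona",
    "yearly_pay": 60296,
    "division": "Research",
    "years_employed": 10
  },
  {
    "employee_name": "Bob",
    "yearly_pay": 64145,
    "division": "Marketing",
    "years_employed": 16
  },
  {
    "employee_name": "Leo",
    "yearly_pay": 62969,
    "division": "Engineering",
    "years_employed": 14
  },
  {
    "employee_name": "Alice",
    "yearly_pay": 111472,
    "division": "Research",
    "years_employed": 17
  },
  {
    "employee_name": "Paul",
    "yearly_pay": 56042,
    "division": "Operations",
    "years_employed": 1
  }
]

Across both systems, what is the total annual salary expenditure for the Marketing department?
146723

Schema mappings:
- "department" (system_hr1) = "division" (system_hr2) = department
- "annual_salary" (system_hr1) = "yearly_pay" (system_hr2) = salary

Marketing salaries from system_hr1: 82578
Marketing salaries from system_hr2: 64145

Total: 82578 + 64145 = 146723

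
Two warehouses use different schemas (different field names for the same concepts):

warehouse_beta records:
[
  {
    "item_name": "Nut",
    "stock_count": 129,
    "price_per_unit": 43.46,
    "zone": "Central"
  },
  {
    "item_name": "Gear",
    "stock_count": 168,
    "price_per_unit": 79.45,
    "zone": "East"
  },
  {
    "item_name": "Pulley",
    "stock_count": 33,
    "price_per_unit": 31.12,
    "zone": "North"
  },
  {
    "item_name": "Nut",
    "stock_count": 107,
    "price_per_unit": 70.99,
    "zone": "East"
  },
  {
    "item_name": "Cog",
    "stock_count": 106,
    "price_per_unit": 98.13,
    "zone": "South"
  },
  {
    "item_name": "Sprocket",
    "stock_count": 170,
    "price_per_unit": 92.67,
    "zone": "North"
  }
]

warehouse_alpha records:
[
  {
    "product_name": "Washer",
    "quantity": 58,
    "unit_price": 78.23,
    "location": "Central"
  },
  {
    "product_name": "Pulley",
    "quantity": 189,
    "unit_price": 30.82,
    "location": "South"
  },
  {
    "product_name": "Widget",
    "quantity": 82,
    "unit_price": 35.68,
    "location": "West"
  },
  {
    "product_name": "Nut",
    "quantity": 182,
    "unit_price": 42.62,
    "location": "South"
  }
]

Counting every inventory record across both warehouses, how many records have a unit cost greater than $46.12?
5

Schema mapping: "price_per_unit" (warehouse_beta) = "unit_price" (warehouse_alpha) = unit cost

Records > $46.12 in warehouse_beta: 4
Records > $46.12 in warehouse_alpha: 1

Total count: 4 + 1 = 5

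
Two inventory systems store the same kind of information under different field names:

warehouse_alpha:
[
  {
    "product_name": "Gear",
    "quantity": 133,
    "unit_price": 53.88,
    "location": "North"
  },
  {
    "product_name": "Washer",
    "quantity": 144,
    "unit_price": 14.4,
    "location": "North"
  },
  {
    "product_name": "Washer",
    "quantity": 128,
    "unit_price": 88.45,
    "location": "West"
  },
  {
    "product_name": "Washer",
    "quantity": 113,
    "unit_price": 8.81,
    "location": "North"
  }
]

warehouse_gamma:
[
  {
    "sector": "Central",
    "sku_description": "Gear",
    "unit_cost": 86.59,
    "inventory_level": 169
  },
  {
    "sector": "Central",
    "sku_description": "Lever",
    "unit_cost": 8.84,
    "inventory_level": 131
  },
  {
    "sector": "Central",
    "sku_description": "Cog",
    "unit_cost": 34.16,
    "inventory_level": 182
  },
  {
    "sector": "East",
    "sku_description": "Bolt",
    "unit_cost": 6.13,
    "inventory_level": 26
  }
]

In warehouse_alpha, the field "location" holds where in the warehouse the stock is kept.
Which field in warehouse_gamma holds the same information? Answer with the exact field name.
sector

In warehouse_alpha, "location" holds where in the warehouse the stock is kept.
The fields in warehouse_gamma are: "sector", "sku_description", "unit_cost", "inventory_level".
"sector" is the match: the name refers to the same concept and its values are area labels (e.g. 'Central', 'East').
The other fields ("sku_description", "unit_cost", "inventory_level") hold different kinds of data.

So "location" in warehouse_alpha corresponds to "sector" in warehouse_gamma.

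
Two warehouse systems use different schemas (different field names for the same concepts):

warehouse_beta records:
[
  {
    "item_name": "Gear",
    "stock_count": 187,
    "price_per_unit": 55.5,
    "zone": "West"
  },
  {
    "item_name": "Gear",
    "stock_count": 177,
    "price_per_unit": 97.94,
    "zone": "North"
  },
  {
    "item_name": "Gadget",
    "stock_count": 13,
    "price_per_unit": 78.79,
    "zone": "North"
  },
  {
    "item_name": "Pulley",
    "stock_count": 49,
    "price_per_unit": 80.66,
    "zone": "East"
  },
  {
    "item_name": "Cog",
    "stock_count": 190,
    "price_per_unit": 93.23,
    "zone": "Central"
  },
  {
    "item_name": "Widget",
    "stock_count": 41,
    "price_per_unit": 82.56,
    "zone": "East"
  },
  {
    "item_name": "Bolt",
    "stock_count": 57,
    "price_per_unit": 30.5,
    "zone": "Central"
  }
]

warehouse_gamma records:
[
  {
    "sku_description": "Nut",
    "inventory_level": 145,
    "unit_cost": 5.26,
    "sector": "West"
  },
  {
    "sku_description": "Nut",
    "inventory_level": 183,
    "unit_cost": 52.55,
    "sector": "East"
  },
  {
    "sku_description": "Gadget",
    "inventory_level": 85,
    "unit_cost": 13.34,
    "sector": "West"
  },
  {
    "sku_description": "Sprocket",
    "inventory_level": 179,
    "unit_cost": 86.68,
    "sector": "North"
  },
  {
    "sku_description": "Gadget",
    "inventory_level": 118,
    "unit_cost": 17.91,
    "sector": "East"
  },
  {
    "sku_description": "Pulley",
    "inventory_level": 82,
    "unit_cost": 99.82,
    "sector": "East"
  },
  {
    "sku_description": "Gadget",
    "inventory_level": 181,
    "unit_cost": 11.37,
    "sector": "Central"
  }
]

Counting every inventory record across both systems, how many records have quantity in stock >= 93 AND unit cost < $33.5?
3

Schema mappings:
- "stock_count" (warehouse_beta) = "inventory_level" (warehouse_gamma) = quantity
- "price_per_unit" (warehouse_beta) = "unit_cost" (warehouse_gamma) = unit cost

Records meeting both conditions in warehouse_beta: 0
Records meeting both conditions in warehouse_gamma: 3

Total: 0 + 3 = 3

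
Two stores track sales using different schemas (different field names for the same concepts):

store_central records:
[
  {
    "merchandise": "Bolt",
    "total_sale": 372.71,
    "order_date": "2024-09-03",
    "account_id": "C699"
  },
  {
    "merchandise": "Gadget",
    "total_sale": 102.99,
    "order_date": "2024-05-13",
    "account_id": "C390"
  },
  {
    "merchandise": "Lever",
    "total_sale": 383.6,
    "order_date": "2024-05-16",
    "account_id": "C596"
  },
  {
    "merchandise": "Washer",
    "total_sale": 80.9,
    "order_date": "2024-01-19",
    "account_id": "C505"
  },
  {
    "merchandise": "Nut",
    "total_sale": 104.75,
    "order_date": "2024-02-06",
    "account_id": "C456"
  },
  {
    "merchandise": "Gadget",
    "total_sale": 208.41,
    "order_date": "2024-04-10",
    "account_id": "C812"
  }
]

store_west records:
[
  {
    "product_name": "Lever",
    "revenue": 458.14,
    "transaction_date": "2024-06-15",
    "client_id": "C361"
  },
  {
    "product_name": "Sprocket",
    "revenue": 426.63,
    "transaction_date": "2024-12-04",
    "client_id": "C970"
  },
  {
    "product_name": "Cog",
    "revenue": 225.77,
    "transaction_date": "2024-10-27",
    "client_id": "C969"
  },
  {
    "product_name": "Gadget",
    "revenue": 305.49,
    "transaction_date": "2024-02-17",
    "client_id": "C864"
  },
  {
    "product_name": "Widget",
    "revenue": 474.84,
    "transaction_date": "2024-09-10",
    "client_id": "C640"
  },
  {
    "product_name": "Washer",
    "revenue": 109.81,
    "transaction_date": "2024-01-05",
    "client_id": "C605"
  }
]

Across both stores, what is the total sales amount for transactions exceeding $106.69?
2965.4

Schema mapping: "total_sale" (store_central) = "revenue" (store_west) = sale amount

Sum of sales > $106.69 in store_central: 964.72
Sum of sales > $106.69 in store_west: 2000.68

Total: 964.72 + 2000.68 = 2965.4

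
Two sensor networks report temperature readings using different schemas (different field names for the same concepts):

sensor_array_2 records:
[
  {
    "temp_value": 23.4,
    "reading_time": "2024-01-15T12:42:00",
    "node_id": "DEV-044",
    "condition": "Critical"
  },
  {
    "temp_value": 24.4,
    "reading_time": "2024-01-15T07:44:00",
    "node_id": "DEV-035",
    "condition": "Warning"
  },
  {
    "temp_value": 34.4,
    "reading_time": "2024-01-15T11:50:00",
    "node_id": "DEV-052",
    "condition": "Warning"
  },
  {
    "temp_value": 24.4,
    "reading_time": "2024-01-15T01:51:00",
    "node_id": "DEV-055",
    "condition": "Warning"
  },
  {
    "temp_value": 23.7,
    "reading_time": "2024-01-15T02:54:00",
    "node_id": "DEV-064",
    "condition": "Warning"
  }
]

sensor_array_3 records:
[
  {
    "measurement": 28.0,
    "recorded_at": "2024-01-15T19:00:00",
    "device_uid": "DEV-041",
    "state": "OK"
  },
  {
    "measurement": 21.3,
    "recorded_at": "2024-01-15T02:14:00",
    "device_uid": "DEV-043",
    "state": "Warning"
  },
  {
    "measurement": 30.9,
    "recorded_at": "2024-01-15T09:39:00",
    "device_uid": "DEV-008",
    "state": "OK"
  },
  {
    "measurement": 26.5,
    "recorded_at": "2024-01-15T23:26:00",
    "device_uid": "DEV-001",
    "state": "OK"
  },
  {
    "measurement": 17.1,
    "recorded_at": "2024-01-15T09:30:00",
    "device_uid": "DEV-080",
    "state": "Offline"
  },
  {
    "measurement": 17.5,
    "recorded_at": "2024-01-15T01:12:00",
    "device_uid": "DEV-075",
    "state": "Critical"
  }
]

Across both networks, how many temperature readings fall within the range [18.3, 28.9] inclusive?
7

Schema mapping: "temp_value" (sensor_array_2) = "measurement" (sensor_array_3) = temperature

Readings in [18.3, 28.9] from sensor_array_2: 4
Readings in [18.3, 28.9] from sensor_array_3: 3

Total count: 4 + 3 = 7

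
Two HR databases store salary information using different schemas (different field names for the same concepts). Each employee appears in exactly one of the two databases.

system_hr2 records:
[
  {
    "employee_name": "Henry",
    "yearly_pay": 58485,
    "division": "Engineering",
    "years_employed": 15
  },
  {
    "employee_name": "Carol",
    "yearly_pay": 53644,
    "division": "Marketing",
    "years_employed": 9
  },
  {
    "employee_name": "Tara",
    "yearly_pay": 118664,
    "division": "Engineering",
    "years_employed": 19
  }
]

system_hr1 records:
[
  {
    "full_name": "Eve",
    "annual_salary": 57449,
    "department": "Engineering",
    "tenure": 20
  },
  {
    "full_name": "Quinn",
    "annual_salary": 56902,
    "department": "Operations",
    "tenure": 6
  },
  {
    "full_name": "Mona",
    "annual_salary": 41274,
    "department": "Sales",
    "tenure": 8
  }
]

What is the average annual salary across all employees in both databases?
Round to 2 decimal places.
64403.00

Schema mapping: "yearly_pay" (system_hr2) = "annual_salary" (system_hr1) = annual salary

All salaries: [58485, 53644, 118664, 57449, 56902, 41274]
Sum: 386418
Count: 6
Average: 386418 / 6 = 64403.00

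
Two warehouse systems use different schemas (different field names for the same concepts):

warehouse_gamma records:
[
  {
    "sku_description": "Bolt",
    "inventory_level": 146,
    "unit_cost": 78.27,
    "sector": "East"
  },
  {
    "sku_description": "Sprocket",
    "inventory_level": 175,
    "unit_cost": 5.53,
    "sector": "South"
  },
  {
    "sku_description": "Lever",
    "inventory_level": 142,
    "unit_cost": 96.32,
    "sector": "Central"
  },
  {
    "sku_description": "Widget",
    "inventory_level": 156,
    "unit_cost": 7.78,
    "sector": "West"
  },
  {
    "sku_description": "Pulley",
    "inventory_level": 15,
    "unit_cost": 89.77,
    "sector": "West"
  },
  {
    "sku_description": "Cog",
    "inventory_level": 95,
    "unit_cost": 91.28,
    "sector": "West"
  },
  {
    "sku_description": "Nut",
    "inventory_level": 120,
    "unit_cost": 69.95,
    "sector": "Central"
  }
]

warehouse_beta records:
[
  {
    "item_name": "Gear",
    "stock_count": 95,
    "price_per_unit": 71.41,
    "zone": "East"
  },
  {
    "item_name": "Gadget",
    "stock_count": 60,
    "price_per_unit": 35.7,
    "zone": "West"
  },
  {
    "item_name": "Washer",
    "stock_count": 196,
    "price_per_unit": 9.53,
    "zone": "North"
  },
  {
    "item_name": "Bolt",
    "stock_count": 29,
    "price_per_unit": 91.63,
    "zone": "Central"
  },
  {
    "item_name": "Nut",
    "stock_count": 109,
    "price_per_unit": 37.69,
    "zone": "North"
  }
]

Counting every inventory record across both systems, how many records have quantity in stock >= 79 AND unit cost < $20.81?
3

Schema mappings:
- "inventory_level" (warehouse_gamma) = "stock_count" (warehouse_beta) = quantity
- "unit_cost" (warehouse_gamma) = "price_per_unit" (warehouse_beta) = unit cost

Records meeting both conditions in warehouse_gamma: 2
Records meeting both conditions in warehouse_beta: 1

Total: 2 + 1 = 3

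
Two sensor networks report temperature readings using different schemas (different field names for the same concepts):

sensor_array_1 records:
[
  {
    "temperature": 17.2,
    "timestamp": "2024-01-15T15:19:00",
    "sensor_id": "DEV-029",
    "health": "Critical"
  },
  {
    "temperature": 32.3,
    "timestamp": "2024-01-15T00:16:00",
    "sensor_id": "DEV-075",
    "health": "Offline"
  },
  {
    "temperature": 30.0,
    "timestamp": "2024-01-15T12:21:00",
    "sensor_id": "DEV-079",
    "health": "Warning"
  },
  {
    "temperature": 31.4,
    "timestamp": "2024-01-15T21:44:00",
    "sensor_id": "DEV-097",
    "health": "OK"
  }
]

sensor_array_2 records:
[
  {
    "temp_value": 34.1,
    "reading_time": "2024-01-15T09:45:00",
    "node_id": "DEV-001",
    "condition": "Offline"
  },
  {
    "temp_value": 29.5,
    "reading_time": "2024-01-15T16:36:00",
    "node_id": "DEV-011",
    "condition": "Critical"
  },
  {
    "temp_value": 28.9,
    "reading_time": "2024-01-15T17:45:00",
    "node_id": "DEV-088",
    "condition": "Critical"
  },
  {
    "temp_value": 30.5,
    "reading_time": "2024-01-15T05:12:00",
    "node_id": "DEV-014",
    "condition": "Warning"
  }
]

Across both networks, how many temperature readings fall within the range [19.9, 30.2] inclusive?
3

Schema mapping: "temperature" (sensor_array_1) = "temp_value" (sensor_array_2) = temperature

Readings in [19.9, 30.2] from sensor_array_1: 1
Readings in [19.9, 30.2] from sensor_array_2: 2

Total count: 1 + 2 = 3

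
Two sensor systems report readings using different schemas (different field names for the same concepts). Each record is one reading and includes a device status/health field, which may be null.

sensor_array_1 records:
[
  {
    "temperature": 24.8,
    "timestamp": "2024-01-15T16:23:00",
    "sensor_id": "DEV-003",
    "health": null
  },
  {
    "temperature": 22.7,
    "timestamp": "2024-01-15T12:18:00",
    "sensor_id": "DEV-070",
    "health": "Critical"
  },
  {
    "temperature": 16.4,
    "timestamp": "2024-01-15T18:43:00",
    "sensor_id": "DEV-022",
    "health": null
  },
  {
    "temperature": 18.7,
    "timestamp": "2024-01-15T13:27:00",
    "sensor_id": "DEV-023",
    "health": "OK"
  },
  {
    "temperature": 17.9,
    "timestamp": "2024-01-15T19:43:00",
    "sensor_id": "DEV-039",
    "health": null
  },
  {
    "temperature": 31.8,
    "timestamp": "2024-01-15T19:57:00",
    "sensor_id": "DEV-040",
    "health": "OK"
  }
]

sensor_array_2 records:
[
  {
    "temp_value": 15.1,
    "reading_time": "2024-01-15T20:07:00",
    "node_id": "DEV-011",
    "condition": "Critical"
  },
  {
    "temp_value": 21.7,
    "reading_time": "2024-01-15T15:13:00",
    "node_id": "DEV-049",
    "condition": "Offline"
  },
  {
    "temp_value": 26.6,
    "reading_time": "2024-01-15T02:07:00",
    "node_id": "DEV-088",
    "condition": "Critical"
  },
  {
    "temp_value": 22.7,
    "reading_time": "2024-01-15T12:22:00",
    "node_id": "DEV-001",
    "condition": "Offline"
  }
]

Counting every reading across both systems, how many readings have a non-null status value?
7

Schema mapping: "health" (sensor_array_1) = "condition" (sensor_array_2) = status

Non-null in sensor_array_1: 3
Non-null in sensor_array_2: 4

Total non-null: 3 + 4 = 7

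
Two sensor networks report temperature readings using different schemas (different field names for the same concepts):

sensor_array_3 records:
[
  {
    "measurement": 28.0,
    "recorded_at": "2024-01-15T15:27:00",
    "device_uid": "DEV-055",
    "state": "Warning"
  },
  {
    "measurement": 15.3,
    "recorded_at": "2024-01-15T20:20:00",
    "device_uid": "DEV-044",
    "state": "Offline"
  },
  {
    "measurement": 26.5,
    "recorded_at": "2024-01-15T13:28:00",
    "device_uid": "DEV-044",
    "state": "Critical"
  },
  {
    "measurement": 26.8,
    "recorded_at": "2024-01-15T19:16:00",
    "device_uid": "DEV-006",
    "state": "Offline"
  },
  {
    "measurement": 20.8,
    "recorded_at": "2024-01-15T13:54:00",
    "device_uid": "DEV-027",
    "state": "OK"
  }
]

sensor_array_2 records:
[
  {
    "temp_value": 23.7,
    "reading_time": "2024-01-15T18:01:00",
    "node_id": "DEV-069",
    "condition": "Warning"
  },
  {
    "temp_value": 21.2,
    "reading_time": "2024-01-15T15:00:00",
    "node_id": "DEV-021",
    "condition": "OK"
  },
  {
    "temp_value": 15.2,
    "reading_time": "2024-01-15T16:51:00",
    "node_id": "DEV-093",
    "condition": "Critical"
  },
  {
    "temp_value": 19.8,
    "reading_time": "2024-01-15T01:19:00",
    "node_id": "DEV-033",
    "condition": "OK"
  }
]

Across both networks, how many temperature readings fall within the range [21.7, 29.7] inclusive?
4

Schema mapping: "measurement" (sensor_array_3) = "temp_value" (sensor_array_2) = temperature

Readings in [21.7, 29.7] from sensor_array_3: 3
Readings in [21.7, 29.7] from sensor_array_2: 1

Total count: 3 + 1 = 4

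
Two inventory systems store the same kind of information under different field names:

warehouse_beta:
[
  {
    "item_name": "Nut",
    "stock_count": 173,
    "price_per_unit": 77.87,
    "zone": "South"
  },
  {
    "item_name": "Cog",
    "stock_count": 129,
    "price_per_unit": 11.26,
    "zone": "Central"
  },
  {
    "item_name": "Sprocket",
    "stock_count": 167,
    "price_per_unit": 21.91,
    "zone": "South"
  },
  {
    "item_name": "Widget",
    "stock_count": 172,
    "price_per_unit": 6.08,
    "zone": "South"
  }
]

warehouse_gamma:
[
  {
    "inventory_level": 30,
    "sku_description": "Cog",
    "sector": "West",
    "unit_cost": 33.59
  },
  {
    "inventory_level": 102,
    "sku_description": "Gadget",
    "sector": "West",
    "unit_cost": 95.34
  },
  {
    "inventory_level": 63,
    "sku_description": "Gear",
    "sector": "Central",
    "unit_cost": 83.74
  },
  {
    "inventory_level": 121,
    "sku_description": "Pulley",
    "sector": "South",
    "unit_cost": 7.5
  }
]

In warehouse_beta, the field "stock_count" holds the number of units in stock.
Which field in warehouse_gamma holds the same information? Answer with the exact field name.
inventory_level

In warehouse_beta, "stock_count" holds the number of units in stock.
The fields in warehouse_gamma are: "inventory_level", "sku_description", "sector", "unit_cost".
"inventory_level" is the match: the name refers to the same concept and its values are whole-number counts (e.g. 30, 102).
The other fields ("sku_description", "sector", "unit_cost") hold different kinds of data.

So "stock_count" in warehouse_beta corresponds to "inventory_level" in warehouse_gamma.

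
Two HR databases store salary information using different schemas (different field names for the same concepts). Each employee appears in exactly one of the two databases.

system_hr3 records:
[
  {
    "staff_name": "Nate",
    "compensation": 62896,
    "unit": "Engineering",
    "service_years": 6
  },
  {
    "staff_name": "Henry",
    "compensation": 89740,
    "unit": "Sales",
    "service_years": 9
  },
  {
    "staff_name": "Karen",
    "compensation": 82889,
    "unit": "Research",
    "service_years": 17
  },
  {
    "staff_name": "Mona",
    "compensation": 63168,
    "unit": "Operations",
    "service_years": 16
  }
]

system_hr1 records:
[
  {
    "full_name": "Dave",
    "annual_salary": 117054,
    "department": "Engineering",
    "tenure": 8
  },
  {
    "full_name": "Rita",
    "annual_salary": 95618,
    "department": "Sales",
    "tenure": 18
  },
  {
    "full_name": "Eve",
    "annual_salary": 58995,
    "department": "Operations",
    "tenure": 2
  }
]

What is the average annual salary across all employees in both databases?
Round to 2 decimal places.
81480.00

Schema mapping: "compensation" (system_hr3) = "annual_salary" (system_hr1) = annual salary

All salaries: [62896, 89740, 82889, 63168, 117054, 95618, 58995]
Sum: 570360
Count: 7
Average: 570360 / 7 = 81480.00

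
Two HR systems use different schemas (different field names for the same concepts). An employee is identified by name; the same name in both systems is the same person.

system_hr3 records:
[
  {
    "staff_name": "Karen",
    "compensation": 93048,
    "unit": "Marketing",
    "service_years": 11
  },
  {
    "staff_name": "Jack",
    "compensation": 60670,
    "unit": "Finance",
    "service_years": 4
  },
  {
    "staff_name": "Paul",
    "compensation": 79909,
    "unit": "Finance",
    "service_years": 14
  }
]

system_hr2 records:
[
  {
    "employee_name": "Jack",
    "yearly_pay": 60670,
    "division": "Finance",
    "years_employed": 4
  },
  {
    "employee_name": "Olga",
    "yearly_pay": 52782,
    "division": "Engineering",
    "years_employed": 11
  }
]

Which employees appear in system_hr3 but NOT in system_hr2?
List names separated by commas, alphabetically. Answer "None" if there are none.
Karen, Paul

Schema mapping: "staff_name" (system_hr3) = "employee_name" (system_hr2) = employee name

Names in system_hr3: ['Jack', 'Karen', 'Paul']
Names in system_hr2: ['Jack', 'Olga']

In system_hr3 but not system_hr2: ['Karen', 'Paul']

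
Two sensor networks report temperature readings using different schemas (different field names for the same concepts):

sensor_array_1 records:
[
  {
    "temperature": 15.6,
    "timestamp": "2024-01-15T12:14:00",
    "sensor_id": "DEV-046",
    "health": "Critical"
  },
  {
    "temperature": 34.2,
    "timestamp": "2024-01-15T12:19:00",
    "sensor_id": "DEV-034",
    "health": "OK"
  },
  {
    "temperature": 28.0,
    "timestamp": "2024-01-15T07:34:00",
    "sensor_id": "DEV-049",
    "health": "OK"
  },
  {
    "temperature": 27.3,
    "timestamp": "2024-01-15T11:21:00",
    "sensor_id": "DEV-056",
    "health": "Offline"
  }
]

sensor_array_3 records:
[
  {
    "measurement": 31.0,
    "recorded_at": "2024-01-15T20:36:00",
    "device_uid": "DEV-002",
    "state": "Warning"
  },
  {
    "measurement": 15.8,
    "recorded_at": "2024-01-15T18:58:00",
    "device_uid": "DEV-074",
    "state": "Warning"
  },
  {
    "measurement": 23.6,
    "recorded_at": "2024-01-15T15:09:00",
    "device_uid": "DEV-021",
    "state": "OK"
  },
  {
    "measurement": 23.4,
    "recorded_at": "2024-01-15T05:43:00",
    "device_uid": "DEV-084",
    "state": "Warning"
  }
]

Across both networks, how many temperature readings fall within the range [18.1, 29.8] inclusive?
4

Schema mapping: "temperature" (sensor_array_1) = "measurement" (sensor_array_3) = temperature

Readings in [18.1, 29.8] from sensor_array_1: 2
Readings in [18.1, 29.8] from sensor_array_3: 2

Total count: 2 + 2 = 4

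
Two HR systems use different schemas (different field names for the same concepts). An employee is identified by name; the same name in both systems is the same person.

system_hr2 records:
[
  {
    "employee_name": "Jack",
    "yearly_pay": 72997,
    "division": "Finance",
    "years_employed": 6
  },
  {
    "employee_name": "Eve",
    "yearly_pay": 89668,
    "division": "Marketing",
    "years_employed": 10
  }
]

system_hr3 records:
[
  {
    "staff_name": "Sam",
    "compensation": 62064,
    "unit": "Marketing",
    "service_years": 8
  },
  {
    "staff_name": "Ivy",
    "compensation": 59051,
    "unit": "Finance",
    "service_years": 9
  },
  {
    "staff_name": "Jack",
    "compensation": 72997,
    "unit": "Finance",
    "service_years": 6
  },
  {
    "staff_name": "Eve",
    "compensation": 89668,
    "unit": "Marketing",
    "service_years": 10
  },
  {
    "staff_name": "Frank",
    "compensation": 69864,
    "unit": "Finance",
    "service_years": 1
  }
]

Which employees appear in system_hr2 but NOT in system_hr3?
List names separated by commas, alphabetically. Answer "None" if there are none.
None

Schema mapping: "employee_name" (system_hr2) = "staff_name" (system_hr3) = employee name

Names in system_hr2: ['Eve', 'Jack']
Names in system_hr3: ['Eve', 'Frank', 'Ivy', 'Jack', 'Sam']

In system_hr2 but not system_hr3: None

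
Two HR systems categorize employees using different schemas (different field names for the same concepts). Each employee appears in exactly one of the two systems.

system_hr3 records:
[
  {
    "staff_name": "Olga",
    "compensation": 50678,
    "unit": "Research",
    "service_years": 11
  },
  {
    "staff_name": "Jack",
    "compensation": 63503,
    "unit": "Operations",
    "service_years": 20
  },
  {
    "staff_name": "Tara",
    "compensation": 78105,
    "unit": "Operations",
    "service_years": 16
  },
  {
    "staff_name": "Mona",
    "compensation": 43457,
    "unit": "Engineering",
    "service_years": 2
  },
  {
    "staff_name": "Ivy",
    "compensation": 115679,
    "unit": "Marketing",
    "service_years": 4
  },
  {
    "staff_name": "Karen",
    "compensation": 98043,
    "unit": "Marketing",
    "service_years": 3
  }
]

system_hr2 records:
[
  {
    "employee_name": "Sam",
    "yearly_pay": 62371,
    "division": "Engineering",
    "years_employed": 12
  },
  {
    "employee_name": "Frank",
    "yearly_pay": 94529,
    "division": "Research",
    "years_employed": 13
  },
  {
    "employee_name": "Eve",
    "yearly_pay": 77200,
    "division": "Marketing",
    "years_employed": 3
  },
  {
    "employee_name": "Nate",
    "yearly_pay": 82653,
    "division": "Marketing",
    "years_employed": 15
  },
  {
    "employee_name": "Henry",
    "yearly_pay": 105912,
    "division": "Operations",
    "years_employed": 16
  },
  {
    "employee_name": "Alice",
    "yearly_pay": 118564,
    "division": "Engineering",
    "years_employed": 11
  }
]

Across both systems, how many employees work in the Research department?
2

Schema mapping: "unit" (system_hr3) = "division" (system_hr2) = department

Research employees in system_hr3: 1
Research employees in system_hr2: 1

Total in Research: 1 + 1 = 2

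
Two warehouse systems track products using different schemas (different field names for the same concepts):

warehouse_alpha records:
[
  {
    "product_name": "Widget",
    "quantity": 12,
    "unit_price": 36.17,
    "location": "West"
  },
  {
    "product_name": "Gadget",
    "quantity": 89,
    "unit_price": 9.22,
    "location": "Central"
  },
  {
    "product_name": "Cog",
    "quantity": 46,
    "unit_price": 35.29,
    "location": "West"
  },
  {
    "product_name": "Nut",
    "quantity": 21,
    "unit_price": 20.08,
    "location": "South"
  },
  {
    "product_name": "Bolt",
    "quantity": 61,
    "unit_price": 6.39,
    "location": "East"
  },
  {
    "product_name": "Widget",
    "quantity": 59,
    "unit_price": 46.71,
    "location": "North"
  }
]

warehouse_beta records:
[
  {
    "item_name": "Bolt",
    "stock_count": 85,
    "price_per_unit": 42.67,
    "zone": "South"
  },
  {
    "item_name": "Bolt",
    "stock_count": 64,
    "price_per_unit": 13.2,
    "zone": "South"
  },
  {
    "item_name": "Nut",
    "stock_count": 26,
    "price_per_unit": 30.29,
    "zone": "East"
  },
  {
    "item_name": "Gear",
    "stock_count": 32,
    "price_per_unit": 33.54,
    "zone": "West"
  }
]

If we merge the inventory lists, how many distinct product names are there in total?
6

Schema mapping: "product_name" (warehouse_alpha) = "item_name" (warehouse_beta) = product name

Products in warehouse_alpha: ['Bolt', 'Cog', 'Gadget', 'Nut', 'Widget']
Products in warehouse_beta: ['Bolt', 'Gear', 'Nut']

Union (unique products): ['Bolt', 'Cog', 'Gadget', 'Gear', 'Nut', 'Widget']
Count: 6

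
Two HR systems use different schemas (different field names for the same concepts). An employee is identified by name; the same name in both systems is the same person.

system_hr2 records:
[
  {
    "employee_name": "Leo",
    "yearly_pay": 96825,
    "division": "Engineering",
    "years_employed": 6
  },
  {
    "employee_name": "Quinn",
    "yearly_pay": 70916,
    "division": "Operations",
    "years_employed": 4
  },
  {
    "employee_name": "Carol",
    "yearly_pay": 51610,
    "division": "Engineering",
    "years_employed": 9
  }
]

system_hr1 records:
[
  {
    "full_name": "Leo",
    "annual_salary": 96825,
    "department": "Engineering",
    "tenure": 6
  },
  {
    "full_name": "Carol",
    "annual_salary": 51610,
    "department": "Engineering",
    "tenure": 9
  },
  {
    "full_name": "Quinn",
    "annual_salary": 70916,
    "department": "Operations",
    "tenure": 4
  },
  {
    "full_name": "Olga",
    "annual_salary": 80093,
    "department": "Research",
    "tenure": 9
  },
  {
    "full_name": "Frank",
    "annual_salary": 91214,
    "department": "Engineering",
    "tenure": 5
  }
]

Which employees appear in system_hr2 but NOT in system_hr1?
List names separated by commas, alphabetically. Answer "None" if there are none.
None

Schema mapping: "employee_name" (system_hr2) = "full_name" (system_hr1) = employee name

Names in system_hr2: ['Carol', 'Leo', 'Quinn']
Names in system_hr1: ['Carol', 'Frank', 'Leo', 'Olga', 'Quinn']

In system_hr2 but not system_hr1: None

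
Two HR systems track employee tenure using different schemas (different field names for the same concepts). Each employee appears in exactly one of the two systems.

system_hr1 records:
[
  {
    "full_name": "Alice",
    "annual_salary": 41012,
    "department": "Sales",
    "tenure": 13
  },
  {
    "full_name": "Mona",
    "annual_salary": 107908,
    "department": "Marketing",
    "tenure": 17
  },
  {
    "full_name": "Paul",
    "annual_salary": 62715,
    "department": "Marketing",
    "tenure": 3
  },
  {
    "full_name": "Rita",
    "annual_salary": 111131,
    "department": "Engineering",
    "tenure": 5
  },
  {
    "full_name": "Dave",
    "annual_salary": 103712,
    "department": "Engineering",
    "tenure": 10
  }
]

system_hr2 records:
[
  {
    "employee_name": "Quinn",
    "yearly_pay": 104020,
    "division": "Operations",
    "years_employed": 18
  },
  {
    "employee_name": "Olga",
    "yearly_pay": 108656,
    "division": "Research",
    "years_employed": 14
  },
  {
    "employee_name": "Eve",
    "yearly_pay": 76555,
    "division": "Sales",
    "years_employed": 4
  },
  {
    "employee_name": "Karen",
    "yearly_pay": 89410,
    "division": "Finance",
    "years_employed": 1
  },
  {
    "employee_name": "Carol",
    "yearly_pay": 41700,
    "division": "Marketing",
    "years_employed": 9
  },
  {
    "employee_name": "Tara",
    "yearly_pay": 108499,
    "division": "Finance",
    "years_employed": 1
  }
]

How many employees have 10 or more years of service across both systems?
5

Reconcile schemas: "tenure" (system_hr1) = "years_employed" (system_hr2) = years of service

From system_hr1: 3 employees with >= 10 years
From system_hr2: 2 employees with >= 10 years

Total: 3 + 2 = 5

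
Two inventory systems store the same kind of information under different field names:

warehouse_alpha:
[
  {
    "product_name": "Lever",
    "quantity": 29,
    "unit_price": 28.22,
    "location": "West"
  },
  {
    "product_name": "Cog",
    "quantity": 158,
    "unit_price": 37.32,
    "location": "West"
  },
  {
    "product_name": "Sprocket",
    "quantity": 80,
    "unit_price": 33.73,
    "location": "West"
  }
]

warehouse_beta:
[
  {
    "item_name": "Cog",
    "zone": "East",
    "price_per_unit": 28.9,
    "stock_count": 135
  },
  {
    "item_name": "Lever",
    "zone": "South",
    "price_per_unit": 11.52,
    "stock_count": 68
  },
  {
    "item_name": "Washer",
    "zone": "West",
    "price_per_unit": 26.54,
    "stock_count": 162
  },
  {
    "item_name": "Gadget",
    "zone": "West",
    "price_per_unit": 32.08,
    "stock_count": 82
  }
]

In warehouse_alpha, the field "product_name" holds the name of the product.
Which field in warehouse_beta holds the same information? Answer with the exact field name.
item_name

In warehouse_alpha, "product_name" holds the name of the product.
The fields in warehouse_beta are: "item_name", "zone", "price_per_unit", "stock_count".
"item_name" is the match: the name refers to the same concept and its values are product-name strings (e.g. 'Cog', 'Gadget').
The other fields ("zone", "price_per_unit", "stock_count") hold different kinds of data.

So "product_name" in warehouse_alpha corresponds to "item_name" in warehouse_beta.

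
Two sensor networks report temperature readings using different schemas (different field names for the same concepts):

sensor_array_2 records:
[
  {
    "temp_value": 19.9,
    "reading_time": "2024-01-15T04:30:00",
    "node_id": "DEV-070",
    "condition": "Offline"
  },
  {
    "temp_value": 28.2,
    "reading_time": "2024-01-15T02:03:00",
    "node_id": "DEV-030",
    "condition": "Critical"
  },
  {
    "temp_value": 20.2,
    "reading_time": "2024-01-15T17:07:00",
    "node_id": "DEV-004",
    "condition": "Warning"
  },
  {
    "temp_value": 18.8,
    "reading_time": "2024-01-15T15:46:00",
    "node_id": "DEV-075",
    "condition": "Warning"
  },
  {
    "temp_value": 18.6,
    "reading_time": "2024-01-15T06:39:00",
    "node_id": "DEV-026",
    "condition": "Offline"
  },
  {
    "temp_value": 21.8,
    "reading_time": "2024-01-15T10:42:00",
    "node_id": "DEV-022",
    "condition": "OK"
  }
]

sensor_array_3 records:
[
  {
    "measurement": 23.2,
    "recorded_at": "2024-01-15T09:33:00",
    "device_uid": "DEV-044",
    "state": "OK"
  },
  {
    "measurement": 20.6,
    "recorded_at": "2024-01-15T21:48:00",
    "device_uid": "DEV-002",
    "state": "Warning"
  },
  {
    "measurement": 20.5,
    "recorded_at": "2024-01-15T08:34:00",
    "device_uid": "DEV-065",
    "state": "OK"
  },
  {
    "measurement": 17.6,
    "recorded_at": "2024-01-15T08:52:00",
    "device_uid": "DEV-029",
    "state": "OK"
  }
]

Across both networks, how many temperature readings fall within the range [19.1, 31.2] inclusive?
7

Schema mapping: "temp_value" (sensor_array_2) = "measurement" (sensor_array_3) = temperature

Readings in [19.1, 31.2] from sensor_array_2: 4
Readings in [19.1, 31.2] from sensor_array_3: 3

Total count: 4 + 3 = 7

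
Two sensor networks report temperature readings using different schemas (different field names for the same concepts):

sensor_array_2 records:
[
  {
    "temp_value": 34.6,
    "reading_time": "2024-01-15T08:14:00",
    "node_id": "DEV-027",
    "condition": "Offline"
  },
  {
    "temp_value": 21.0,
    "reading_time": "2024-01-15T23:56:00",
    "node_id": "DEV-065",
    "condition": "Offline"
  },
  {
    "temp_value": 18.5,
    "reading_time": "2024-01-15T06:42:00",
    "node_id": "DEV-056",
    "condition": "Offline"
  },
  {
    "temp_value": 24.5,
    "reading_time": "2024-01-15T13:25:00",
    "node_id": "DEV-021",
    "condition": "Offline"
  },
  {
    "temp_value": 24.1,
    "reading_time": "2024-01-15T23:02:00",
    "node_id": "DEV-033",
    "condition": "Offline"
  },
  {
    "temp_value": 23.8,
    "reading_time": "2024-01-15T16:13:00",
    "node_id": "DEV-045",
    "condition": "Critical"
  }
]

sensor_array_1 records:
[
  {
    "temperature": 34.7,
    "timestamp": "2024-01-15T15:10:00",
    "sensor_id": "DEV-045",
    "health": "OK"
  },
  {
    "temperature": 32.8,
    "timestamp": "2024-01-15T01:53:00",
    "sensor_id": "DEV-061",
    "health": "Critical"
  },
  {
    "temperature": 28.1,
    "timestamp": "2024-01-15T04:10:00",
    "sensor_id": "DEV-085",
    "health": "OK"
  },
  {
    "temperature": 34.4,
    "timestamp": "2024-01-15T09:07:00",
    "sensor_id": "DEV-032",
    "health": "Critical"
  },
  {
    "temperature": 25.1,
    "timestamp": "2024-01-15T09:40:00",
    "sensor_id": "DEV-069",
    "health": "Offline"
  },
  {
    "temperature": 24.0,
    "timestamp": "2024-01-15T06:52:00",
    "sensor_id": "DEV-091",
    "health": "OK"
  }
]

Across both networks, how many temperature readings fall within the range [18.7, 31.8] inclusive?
7

Schema mapping: "temp_value" (sensor_array_2) = "temperature" (sensor_array_1) = temperature

Readings in [18.7, 31.8] from sensor_array_2: 4
Readings in [18.7, 31.8] from sensor_array_1: 3

Total count: 4 + 3 = 7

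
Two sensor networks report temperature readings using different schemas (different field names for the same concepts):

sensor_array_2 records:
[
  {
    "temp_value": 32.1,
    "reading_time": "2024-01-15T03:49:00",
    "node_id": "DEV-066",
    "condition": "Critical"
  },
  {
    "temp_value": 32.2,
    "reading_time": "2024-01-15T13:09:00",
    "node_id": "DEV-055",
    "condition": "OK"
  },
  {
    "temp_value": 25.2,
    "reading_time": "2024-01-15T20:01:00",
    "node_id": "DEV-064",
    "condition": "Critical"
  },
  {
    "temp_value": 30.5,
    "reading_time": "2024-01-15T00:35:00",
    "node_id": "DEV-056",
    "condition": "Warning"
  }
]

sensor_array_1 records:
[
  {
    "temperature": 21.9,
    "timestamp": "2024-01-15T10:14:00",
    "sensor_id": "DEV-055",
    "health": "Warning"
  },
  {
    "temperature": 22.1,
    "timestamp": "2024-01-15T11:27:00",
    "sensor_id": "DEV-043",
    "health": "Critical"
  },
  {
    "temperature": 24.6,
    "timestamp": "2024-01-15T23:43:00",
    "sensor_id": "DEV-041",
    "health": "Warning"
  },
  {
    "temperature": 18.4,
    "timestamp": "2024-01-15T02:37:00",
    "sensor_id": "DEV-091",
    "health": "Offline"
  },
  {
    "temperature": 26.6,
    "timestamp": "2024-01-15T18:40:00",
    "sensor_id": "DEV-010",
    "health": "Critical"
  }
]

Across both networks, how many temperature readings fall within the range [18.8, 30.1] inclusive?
5

Schema mapping: "temp_value" (sensor_array_2) = "temperature" (sensor_array_1) = temperature

Readings in [18.8, 30.1] from sensor_array_2: 1
Readings in [18.8, 30.1] from sensor_array_1: 4

Total count: 1 + 4 = 5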